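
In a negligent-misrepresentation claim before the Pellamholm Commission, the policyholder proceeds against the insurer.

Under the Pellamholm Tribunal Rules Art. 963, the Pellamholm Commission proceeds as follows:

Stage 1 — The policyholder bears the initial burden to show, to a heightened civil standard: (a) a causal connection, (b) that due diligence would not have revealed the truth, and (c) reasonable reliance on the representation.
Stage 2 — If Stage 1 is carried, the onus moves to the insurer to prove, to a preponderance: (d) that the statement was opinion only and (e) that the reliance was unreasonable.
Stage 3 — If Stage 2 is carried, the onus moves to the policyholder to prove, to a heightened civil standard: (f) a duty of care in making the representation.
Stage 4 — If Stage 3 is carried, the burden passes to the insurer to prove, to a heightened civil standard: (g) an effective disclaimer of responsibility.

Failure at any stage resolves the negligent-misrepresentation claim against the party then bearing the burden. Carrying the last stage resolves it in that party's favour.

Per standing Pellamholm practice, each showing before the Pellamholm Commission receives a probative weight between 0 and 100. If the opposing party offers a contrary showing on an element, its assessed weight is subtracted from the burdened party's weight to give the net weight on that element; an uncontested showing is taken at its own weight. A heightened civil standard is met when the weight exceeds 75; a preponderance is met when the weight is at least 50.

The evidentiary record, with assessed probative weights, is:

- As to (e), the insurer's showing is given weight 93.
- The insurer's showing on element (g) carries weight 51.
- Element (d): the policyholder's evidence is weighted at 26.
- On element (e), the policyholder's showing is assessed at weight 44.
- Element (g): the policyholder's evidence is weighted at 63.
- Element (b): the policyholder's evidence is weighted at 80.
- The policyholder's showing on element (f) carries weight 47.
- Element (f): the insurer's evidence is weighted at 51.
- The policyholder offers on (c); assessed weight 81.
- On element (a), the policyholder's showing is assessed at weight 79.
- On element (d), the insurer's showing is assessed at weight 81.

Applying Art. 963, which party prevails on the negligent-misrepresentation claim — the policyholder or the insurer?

Stage 1 (policyholder, a heightened civil standard, weight exceeds 75): (a) 79 > 75 — meets; (b) 80 > 75 — meets; (c) 81 > 75 — meets.
  Stage 1 is satisfied; the onus moves to the insurer.
Stage 2 (insurer, a preponderance, weight is at least 50): (d) net 81−26=55 ≥ 50 — meets; (e) net 93−44=49 < 50 — fails.
  Not every element is met, so the insurer fails to carry Stage 2.
The policyholder prevails.

policyholder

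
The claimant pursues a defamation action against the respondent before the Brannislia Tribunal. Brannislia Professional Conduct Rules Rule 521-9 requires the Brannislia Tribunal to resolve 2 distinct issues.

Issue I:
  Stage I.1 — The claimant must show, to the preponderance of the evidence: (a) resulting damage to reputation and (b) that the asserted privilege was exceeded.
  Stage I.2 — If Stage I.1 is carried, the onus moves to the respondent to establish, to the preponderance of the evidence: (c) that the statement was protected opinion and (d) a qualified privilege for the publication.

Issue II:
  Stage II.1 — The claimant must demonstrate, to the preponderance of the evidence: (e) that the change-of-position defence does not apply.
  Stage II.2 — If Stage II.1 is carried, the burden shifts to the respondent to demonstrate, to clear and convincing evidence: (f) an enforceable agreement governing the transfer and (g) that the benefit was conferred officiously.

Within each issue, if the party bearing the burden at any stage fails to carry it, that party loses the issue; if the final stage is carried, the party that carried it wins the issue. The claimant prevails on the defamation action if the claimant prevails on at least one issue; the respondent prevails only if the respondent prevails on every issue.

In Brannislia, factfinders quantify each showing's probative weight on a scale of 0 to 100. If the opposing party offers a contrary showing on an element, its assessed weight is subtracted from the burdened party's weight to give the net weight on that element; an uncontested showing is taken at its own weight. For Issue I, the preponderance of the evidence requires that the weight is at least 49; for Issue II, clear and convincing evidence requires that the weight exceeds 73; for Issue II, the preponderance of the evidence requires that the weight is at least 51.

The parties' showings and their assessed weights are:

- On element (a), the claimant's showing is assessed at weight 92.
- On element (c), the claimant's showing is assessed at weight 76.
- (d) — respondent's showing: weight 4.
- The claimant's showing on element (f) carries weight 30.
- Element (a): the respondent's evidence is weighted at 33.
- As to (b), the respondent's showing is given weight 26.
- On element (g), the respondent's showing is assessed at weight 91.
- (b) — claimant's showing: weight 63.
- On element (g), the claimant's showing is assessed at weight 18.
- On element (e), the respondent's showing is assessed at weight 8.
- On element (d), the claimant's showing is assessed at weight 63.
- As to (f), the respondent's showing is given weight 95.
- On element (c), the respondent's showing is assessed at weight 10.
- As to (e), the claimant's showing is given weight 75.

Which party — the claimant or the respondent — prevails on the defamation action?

— Issue I —
Stage I.1 (claimant, the preponderance of the evidence, weight is at least 49): (a) net 92−33=59 ≥ 49 — meets; (b) net 63−26=37 < 49 — fails.
  The claimant does not carry Stage I.1.
So the respondent prevails on this issue.
— Issue II —
Stage II.1 (claimant, the preponderance of the evidence, weight is at least 51): (e) net 75−8=67 ≥ 51 — meets.
  All elements met. The burden passes to the respondent.
Stage II.2 (respondent, clear and convincing evidence, weight exceeds 73): (f) net 95−30=65 ≤ 73 — fails; (g) net 91−18=73 ≤ 73 — fails.
  Not every element is met, so the respondent fails to carry Stage II.2.
The analysis ends at Stage II.2; the claimant prevails on this issue.
Per-issue: Issue I → respondent; Issue II → claimant. The claimant must prevail on at least one issue; overall, the claimant prevails.

claimant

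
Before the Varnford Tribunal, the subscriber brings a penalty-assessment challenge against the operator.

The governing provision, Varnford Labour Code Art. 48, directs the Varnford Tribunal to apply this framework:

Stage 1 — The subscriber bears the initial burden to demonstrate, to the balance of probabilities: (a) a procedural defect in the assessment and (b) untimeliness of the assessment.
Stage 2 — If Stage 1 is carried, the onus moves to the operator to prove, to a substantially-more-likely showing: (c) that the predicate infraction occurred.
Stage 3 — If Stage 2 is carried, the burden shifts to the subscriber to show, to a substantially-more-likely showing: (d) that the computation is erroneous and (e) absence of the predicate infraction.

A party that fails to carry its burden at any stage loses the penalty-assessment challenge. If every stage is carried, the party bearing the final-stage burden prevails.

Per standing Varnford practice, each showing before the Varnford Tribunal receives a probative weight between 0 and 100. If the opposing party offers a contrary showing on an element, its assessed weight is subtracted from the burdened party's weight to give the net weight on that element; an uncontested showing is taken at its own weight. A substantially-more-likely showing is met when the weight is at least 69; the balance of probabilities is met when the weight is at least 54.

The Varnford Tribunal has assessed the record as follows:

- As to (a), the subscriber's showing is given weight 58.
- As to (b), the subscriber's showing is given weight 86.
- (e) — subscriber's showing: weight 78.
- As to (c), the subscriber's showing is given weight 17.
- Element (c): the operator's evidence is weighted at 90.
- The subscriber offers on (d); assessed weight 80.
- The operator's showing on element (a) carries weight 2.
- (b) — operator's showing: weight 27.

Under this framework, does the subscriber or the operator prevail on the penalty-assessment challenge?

Stage 1 — burden on subscriber; standard: the balance of probabilities (weight is at least 54).
    (a): 58 − 2 = 56 ≥ 54 [met]
    (b): 86 − 27 = 59 ≥ 54 [met]
  The subscriber carries Stage 1; the operator now bears the burden.
Stage 2 — burden on operator; standard: a substantially-more-likely showing (weight is at least 69).
    (c): 90 − 17 = 73 ≥ 69 [met]
  The operator carries Stage 2; the subscriber now bears the burden.
Stage 3 — burden on subscriber; standard: a substantially-more-likely showing (weight is at least 69).
    (d): 80 ≥ 69 [met]
    (e): 78 ≥ 69 [met]
  The subscriber carries the last stage.
With every stage satisfied, the subscriber prevails.

subscriber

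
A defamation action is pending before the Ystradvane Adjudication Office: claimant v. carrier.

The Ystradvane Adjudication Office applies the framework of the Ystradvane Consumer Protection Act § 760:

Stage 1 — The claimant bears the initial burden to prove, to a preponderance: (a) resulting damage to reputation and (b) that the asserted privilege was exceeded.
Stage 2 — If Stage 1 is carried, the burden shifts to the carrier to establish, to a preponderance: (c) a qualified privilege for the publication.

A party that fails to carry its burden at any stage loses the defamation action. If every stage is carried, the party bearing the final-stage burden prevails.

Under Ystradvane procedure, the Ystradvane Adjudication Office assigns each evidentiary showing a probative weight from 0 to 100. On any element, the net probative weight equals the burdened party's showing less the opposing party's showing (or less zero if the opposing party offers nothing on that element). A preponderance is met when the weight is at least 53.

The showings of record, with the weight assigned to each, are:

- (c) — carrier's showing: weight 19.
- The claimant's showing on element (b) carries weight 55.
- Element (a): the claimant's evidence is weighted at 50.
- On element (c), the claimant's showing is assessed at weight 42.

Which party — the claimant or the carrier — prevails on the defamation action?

carrier

Stage 1 (claimant, a preponderance, weight is at least 53): (a) 50 < 53 — fails; (b) 55 ≥ 53 — meets.
  Stage 1 not carried; the claimant fails its burden.
The analysis ends at Stage 1; the carrier prevails.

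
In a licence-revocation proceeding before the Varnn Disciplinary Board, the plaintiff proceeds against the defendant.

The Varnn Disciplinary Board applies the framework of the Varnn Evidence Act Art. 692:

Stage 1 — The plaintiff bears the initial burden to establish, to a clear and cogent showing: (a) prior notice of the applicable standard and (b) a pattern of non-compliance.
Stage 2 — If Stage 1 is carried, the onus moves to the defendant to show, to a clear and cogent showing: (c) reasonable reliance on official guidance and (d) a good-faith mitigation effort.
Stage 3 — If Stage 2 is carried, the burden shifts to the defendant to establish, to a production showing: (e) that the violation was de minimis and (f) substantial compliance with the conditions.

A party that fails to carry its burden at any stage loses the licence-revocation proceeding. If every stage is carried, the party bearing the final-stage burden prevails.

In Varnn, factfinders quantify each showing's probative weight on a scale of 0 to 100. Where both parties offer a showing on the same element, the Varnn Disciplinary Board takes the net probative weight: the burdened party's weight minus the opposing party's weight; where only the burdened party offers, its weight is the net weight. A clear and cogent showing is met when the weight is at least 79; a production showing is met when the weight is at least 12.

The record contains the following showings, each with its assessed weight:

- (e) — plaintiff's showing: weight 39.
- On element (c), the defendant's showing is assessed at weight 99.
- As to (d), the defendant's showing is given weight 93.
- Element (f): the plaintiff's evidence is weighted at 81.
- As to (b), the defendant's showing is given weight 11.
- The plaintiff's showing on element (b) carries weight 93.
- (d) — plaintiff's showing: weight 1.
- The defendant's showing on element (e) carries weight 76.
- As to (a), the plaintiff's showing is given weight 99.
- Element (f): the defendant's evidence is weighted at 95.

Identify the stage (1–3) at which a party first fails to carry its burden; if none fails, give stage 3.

At Stage 1 the plaintiff must meet a clear and cogent showing (weight is at least 79): on (a) the weight is 99, ≥ 79, so (a) meets the standard; on (b) the weight is 93 less the opposing 11 gives net 82, which does reach 79, so (b) meets the standard.
  The plaintiff carries Stage 1; the defendant now bears the burden.
At Stage 2 the defendant must meet a clear and cogent showing (weight is at least 79): on (c) the weight is 99, which does reach 79, so (c) meets the standard; on (d) the weight is 93 less the opposing 1 gives net 92, ≥ 79, so (d) meets the standard.
  All elements met. The defendant retains the burden for Stage 3.
At Stage 3 the defendant must meet a production showing (weight is at least 12): on (e) the weight is 76 less the opposing 39 gives net 37, which does reach 12, so (e) meets the standard; on (f) the weight is 95 less the opposing 81 gives net 14, ≥ 12, so (f) meets the standard.
  Stage 3 carried; the final stage is satisfied.
All stages carried — the defendant prevails.

stage 3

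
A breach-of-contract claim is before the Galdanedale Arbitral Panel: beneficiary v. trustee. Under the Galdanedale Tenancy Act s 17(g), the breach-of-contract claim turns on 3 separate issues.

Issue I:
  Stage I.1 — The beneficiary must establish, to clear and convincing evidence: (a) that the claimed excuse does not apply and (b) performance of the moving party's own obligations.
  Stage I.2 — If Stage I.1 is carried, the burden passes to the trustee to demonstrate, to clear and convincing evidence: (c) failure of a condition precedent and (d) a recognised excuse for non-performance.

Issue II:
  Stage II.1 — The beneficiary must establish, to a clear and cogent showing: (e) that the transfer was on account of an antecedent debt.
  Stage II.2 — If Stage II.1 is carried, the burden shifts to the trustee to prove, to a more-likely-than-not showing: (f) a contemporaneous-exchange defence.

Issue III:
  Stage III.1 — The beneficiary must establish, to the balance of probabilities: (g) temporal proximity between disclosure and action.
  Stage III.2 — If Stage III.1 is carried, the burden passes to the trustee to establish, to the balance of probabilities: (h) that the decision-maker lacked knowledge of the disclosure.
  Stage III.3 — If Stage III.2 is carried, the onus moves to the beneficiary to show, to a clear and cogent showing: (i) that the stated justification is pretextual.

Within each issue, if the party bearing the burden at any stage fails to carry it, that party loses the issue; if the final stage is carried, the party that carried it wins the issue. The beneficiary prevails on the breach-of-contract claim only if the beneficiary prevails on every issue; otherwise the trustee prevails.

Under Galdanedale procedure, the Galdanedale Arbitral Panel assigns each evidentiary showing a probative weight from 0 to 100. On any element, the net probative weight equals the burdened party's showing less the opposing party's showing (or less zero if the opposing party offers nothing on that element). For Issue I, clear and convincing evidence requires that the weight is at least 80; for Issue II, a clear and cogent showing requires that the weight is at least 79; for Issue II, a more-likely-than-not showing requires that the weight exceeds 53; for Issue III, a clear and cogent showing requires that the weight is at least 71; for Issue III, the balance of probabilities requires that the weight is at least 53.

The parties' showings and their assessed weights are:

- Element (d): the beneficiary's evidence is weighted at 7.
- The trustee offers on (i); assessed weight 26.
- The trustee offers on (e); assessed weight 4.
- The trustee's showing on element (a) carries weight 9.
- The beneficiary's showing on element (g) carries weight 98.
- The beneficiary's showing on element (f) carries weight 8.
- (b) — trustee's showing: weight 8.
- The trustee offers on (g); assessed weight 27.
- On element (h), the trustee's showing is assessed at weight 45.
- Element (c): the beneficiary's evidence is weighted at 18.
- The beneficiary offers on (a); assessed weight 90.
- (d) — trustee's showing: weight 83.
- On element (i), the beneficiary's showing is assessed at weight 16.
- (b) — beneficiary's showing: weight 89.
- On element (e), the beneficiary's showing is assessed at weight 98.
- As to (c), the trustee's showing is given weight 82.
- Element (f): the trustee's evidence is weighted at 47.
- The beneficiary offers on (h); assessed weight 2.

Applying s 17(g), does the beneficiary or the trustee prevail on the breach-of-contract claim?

beneficiary

— Issue I —
Stage I.1 — burden on beneficiary; standard: clear and convincing evidence (weight is at least 80).
    (a): 90 − 9 = 81 ≥ 80 [met]
    (b): 89 − 8 = 81 ≥ 80 [met]
  All elements met. The burden passes to the trustee.
Stage I.2 — burden on trustee; standard: clear and convincing evidence (weight is at least 80).
    (c): 82 − 18 = 64 < 80 [not met]
    (d): 83 − 7 = 76 < 80 [not met]
  The trustee does not carry Stage I.2.
The beneficiary prevails on this issue.
— Issue II —
Stage II.1 (beneficiary, a clear and cogent showing, weight is at least 79): (e) net 98−4=94 ≥ 79 — meets.
  Stage II.1 is satisfied; the onus moves to the trustee.
Stage II.2 (trustee, a more-likely-than-not showing, weight exceeds 53): (f) net 47−8=39 ≤ 53 — fails.
  Stage II.2 not carried; the trustee fails its burden.
So the beneficiary prevails on this issue.
— Issue III —
Stage III.1 — burden on beneficiary; standard: the balance of probabilities (weight is at least 53).
    (g): 98 − 27 = 71 ≥ 53 [met]
  The beneficiary carries Stage III.1; the trustee now bears the burden.
Stage III.2 — burden on trustee; standard: the balance of probabilities (weight is at least 53).
    (h): 45 − 2 = 43 < 53 [not met]
  Not every element is met, so the trustee fails to carry Stage III.2.
The beneficiary prevails on this issue.
Per-issue: Issue I → beneficiary; Issue II → beneficiary; Issue III → beneficiary. The beneficiary must prevail on every issue; overall, the beneficiary prevails.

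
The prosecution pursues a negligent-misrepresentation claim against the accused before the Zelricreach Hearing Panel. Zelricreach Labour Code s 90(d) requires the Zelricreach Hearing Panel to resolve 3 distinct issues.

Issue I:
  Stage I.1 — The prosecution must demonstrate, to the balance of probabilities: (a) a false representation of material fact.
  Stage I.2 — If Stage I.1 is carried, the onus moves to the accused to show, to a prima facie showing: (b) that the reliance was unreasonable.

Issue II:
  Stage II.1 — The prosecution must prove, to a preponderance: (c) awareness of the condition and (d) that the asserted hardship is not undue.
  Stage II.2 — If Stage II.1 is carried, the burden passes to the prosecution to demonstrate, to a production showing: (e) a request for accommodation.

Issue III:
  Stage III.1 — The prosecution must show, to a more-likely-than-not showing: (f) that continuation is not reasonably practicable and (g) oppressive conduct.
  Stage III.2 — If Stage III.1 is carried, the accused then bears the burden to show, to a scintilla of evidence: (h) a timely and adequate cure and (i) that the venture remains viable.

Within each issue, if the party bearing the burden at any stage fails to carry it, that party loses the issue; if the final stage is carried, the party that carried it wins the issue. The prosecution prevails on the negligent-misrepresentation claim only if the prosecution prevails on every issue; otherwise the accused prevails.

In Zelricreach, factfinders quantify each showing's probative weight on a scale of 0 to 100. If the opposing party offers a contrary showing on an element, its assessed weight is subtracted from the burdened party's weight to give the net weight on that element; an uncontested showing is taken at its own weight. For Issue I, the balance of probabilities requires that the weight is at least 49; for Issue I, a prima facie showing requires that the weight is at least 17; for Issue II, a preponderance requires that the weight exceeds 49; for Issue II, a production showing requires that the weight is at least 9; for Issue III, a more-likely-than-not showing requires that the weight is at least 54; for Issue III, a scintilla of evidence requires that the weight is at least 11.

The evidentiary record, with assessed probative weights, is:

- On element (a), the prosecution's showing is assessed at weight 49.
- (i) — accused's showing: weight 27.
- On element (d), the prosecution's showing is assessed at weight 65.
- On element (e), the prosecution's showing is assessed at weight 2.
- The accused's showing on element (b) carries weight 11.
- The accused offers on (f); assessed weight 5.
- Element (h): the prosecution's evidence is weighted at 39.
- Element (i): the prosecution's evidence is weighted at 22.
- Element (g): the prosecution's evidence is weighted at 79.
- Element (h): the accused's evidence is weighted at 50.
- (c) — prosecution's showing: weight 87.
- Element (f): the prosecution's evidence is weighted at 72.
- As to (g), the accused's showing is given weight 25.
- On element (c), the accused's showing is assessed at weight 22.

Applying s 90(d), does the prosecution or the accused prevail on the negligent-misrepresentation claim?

— Issue I —
Stage I.1 (prosecution, the balance of probabilities, weight is at least 49): (a) 49 ≥ 49 — meets.
  The prosecution carries Stage I.1; the accused now bears the burden.
Stage I.2 (accused, a prima facie showing, weight is at least 17): (b) 11 < 17 — fails.
  Stage I.2 not carried; the accused fails its burden.
The prosecution prevails on this issue.
— Issue II —
Stage II.1 — burden on prosecution; standard: a preponderance (weight exceeds 49).
    (c): 87 − 22 = 65 > 49 [met]
    (d): 65 > 49 [met]
  All elements met. The prosecution retains the burden for Stage II.2.
Stage II.2 — burden on prosecution; standard: a production showing (weight is at least 9).
    (e): 2 < 9 [not met]
  The prosecution does not carry Stage II.2.
The accused prevails on this issue.
— Issue III —
At Stage III.1 the prosecution must meet a more-likely-than-not showing (weight is at least 54): on (f) the weight is 72 less the opposing 5 gives net 67, ≥ 54, so (f) meets the standard; on (g) the weight is 79 less the opposing 25 gives net 54, which does reach 54, so (g) meets the standard.
  The prosecution carries Stage III.1; the accused now bears the burden.
At Stage III.2 the accused must meet a scintilla of evidence (weight is at least 11): on (h) the weight is 50 less the opposing 39 gives net 11, ≥ 11, so (h) meets the standard; on (i) the weight is 27 less the opposing 22 gives net 5, which does not reach 11, so (i) does not meet the standard.
  The accused does not carry Stage III.2.
The analysis ends at Stage III.2; the prosecution prevails on this issue.
Per-issue: Issue I → prosecution; Issue II → accused; Issue III → prosecution. The prosecution must prevail on every issue; overall, the accused prevails.

accused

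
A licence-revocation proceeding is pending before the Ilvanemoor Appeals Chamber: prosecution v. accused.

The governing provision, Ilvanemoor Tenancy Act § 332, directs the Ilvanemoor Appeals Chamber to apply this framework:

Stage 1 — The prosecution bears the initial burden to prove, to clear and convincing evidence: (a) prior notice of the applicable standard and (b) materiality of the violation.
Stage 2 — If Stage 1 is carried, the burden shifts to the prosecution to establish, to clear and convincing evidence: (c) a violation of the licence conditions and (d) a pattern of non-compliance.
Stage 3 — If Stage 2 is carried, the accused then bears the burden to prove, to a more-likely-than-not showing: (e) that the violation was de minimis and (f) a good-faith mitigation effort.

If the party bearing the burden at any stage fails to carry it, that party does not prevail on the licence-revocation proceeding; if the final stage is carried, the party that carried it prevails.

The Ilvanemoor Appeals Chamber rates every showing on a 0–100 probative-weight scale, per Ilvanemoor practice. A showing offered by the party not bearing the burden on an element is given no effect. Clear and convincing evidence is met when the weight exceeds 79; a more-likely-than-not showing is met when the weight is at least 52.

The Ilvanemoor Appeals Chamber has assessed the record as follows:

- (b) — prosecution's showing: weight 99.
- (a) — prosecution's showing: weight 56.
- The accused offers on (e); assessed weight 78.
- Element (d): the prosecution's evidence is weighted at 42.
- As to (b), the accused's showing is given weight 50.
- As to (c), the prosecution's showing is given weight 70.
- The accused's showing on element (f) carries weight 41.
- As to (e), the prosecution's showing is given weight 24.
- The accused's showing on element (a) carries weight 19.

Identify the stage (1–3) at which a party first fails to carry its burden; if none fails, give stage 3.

At Stage 1 the prosecution must meet clear and convincing evidence (weight exceeds 79): on (a) the weight is 56 (the accused's 19 is given no effect), ≤ 79, so (a) does not meet the standard; on (b) the weight is 99 (the accused's 50 is given no effect), which does exceed 79, so (b) meets the standard.
  Stage 1 not carried; the prosecution fails its burden.
So the accused prevails.

stage 1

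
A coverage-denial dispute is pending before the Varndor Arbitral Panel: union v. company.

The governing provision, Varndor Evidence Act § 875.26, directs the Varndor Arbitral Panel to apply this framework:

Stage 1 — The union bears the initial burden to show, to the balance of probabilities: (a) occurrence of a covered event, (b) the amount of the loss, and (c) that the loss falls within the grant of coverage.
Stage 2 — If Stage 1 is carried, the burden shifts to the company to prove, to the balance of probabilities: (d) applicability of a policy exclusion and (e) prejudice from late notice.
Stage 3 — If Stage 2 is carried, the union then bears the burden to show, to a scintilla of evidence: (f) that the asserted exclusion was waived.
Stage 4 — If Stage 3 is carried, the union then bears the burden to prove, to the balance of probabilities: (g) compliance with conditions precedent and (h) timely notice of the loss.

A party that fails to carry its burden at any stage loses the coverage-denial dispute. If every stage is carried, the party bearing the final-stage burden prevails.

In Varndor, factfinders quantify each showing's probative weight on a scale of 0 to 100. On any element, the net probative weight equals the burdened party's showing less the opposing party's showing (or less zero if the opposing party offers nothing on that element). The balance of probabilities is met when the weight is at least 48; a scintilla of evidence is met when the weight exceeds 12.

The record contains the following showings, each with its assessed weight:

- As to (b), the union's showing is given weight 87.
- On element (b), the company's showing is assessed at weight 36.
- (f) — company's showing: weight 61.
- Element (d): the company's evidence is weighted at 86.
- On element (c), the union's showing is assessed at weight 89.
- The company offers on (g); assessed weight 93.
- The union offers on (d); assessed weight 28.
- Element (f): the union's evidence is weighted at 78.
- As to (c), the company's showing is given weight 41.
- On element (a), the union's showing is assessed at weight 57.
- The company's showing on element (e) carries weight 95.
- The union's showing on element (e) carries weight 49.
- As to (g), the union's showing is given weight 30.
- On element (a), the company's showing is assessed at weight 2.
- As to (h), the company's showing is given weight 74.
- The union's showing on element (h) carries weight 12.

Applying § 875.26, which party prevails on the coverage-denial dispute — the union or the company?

union

At Stage 1 the union must meet the balance of probabilities (weight is at least 48): on (a) the weight is 57 less the opposing 2 gives net 55, which does reach 48, so (a) meets the standard; on (b) the weight is 87 less the opposing 36 gives net 51, which does reach 48, so (b) meets the standard; on (c) the weight is 89 less the opposing 41 gives net 48, ≥ 48, so (c) meets the standard.
  Stage 1 is satisfied; the onus moves to the company.
At Stage 2 the company must meet the balance of probabilities (weight is at least 48): on (d) the weight is 86 less the opposing 28 gives net 58, which does reach 48, so (d) meets the standard; on (e) the weight is 95 less the opposing 49 gives net 46, < 48, so (e) does not meet the standard.
  Not every element is met, so the company fails to carry Stage 2.
The analysis ends at Stage 2; the union prevails.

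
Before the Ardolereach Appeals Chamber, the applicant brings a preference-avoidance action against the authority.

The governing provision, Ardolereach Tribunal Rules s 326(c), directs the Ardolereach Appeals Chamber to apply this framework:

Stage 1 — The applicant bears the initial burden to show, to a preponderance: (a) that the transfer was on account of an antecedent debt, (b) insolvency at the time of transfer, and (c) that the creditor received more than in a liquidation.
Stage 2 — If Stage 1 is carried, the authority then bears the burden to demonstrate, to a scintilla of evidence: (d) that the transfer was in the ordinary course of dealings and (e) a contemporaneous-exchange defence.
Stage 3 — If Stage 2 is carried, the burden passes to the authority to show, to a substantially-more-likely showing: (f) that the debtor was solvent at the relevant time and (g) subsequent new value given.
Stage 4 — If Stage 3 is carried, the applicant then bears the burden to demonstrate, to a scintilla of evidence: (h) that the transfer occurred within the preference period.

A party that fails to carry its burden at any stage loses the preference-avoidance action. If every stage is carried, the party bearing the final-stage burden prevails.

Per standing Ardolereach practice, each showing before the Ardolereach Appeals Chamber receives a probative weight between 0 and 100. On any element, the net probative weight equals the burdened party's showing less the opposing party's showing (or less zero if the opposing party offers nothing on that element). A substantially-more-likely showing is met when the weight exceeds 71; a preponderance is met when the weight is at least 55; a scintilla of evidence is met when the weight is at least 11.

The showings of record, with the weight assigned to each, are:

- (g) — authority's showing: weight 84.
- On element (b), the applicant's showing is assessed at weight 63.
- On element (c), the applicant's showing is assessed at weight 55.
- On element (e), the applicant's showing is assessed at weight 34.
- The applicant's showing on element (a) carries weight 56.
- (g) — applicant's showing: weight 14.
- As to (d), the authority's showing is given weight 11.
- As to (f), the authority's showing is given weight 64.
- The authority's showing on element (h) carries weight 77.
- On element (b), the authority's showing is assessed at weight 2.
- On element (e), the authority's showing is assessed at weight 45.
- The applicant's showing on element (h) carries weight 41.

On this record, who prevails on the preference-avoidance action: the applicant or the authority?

applicant

Stage 1 (applicant, a preponderance, weight is at least 55): (a) 56 ≥ 55 — meets; (b) net 63−2=61 ≥ 55 — meets; (c) 55 ≥ 55 — meets.
  Stage 1 is satisfied; the onus moves to the authority.
Stage 2 (authority, a scintilla of evidence, weight is at least 11): (d) 11 ≥ 11 — meets; (e) net 45−34=11 ≥ 11 — meets.
  All elements met. The authority retains the burden for Stage 3.
Stage 3 (authority, a substantially-more-likely showing, weight exceeds 71): (f) 64 ≤ 71 — fails; (g) net 84−14=70 ≤ 71 — fails.
  Not every element is met, so the authority fails to carry Stage 3.
The analysis ends at Stage 3; the applicant prevails.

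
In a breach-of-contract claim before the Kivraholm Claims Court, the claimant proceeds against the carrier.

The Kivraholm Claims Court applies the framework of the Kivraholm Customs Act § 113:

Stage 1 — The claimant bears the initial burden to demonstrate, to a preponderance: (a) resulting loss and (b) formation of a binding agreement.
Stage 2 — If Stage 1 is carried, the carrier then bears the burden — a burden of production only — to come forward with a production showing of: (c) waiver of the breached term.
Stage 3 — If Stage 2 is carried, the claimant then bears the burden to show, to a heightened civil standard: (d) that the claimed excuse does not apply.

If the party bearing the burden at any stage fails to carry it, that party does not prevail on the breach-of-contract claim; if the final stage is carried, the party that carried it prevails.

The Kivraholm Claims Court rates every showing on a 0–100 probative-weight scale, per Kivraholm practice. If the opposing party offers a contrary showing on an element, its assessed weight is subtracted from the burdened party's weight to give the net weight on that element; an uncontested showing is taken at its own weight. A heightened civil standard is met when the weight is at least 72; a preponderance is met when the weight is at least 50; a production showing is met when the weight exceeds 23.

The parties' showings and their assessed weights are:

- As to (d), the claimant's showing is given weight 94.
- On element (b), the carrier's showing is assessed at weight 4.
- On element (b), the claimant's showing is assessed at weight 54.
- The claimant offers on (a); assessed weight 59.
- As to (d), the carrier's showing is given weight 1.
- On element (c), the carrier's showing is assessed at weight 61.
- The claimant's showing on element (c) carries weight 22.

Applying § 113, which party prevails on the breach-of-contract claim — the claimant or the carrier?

At Stage 1 the claimant must meet a preponderance (weight is at least 50): on (a) the weight is 59, which does reach 50, so (a) meets the standard; on (b) the weight is 54 less the opposing 4 gives net 50, which does reach 50, so (b) meets the standard.
  Stage 1 carried; the burden shifts to the carrier.
At Stage 2 the carrier must meet a production showing (weight exceeds 23): on (c) the weight is 61 less the opposing 22 gives net 39, > 23, so (c) meets the standard.
  All elements met. The burden passes to the claimant.
At Stage 3 the claimant must meet a heightened civil standard (weight is at least 72): on (d) the weight is 94 less the opposing 1 gives net 93, which does reach 72, so (d) meets the standard.
  All elements met at the final stage.
All stages carried — the claimant prevails.

claimant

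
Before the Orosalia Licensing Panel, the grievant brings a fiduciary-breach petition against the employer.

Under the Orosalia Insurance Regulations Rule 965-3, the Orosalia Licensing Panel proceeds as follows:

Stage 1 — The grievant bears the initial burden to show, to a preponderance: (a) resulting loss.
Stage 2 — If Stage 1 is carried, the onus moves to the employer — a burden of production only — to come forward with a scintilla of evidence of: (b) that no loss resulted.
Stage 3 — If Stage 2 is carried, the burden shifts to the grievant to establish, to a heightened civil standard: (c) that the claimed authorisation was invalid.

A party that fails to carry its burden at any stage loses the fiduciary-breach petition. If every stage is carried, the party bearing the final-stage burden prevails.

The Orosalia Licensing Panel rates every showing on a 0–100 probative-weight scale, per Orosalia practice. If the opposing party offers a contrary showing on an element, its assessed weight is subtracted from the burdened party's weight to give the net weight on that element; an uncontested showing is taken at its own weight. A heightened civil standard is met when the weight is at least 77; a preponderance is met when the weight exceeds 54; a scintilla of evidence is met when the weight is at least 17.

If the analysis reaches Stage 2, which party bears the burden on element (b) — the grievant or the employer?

employer

Stage 2's rule assigns the burden to the employer (to a scintilla of evidence).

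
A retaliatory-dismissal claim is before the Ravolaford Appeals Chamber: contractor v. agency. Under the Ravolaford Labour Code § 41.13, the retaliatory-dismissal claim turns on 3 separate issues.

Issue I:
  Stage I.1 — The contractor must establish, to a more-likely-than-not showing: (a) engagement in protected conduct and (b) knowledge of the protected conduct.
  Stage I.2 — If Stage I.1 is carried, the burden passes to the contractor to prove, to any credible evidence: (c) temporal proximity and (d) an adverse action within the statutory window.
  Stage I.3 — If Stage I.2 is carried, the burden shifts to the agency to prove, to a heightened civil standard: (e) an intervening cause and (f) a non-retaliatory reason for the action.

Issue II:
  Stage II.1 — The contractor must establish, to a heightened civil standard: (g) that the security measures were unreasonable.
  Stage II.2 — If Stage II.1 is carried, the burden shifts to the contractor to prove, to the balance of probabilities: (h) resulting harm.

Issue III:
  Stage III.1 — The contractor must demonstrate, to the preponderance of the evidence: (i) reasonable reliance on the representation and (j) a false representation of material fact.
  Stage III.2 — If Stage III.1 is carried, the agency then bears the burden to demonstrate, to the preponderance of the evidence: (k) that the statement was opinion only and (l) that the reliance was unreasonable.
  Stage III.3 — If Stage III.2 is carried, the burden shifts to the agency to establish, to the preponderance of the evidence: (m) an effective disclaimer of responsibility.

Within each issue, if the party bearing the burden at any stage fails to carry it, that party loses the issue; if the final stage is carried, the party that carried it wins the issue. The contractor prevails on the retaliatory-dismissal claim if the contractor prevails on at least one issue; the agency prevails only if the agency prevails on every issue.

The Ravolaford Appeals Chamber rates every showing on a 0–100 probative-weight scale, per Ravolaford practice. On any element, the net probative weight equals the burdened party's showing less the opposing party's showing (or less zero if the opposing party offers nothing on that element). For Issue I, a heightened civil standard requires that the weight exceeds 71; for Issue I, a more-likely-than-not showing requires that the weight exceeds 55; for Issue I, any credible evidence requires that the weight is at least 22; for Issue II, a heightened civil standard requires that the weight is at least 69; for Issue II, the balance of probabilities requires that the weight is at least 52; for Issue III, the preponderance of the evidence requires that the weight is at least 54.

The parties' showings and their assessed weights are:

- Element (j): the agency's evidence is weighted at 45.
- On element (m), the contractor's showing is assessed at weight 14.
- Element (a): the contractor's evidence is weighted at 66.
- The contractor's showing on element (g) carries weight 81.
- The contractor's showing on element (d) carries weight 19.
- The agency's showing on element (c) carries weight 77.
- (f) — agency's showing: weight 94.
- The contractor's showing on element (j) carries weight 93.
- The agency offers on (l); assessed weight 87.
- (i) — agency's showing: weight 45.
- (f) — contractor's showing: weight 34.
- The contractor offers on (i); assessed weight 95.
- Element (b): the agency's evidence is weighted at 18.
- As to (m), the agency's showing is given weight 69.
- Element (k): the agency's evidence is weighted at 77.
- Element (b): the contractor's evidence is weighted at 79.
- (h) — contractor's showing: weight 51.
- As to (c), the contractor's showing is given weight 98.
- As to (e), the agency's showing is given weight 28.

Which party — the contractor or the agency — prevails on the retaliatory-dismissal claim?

agency

— Issue I —
Stage I.1 — burden on contractor; standard: a more-likely-than-not showing (weight exceeds 55).
    (a): 66 > 55 [met]
    (b): 79 − 18 = 61 > 55 [met]
  Stage I.1 is satisfied; the contractor continues to bear the burden.
Stage I.2 — burden on contractor; standard: any credible evidence (weight is at least 22).
    (c): 98 − 77 = 21 < 22 [not met]
    (d): 19 < 22 [not met]
  Not every element is met, so the contractor fails to carry Stage I.2.
The analysis ends at Stage I.2; the agency prevails on this issue.
— Issue II —
Stage II.1 — burden on contractor; standard: a heightened civil standard (weight is at least 69).
    (g): 81 ≥ 69 [met]
  All elements met. The contractor retains the burden for Stage II.2.
Stage II.2 — burden on contractor; standard: the balance of probabilities (weight is at least 52).
    (h): 51 < 52 [not met]
  Not every element is met, so the contractor fails to carry Stage II.2.
So the agency prevails on this issue.
— Issue III —
Stage III.1 — burden on contractor; standard: the preponderance of the evidence (weight is at least 54).
    (i): 95 − 45 = 50 < 54 [not met]
    (j): 93 − 45 = 48 < 54 [not met]
  Not every element is met, so the contractor fails to carry Stage III.1.
The analysis ends at Stage III.1; the agency prevails on this issue.
Per-issue: Issue I → agency; Issue II → agency; Issue III → agency. The contractor must prevail on at least one issue; overall, the agency prevails.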